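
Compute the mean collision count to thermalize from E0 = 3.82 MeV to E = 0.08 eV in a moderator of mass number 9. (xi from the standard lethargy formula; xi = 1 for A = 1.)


xi = 1 + (A-1)^2/(2A)*ln((A-1)/(A+1)) = 0.2066007 (for A = 9)
n = ln(E0/E) / xi
n = ln(3.82e6 / 0.08) / 0.2066007
n = ln(4.775000e+07) / 0.2066007 = 85.583

85.583


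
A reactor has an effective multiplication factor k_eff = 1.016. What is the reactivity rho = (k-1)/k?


rho = (k_eff - 1) / k_eff
rho = (1.016 - 1) / 1.016
rho = 0.015748

0.015748


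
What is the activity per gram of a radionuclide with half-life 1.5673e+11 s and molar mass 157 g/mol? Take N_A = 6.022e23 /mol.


lambda = ln(2) / t_half = ln(2) / 1.5673e+11 = 4.422556e-12 /s
SA = lambda * N_A / M
SA = 4.422556e-12 * 6.022e23 / 157
SA = 1.6963e+10 Bq/g

1.6963e+10


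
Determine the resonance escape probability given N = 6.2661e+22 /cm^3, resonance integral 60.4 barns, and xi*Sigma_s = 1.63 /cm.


p = exp(-N * I * 1e-24 / (xi*Sigma_s))
p = exp(-6.2661e+22 * 60.4 * 1e-24 / 1.63)
p = 0.098085

0.098085


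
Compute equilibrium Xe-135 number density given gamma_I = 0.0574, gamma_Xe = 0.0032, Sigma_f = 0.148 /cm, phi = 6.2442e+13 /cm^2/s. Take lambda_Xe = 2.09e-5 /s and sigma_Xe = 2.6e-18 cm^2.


Xe_eq = (gamma_I + gamma_Xe) * Sigma_f * phi / (lambda_Xe + sigma_Xe * phi)
Numerator = (0.0574 + 0.0032) * 0.148 * 6.2442e+13 = 5.600298e+11
Denominator = 2.09e-5 + 2.6e-18 * 6.2442e+13 = 1.832492e-04
Xe_eq = 5.600298e+11 / 1.832492e-04 = 3.0561e+15 /cm^3

3.0561e+15


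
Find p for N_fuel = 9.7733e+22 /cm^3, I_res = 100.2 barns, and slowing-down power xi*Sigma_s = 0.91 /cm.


p = exp(-N * I * 1e-24 / (xi*Sigma_s))
p = exp(-9.7733e+22 * 100.2 * 1e-24 / 0.91)
p = 2.1203e-05

2.1203e-05


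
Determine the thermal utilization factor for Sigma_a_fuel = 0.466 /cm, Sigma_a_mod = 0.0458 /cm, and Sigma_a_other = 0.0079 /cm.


f = Sigma_a_fuel / (Sigma_a_fuel + Sigma_a_mod + Sigma_a_other)
f = 0.466 / (0.466 + 0.0458 + 0.0079)
f = 0.89667

0.89667


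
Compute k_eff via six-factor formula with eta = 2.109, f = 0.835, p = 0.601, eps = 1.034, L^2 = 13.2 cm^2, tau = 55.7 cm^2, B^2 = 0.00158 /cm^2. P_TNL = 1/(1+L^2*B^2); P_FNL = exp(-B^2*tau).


k_inf = eta*f*p*eps = 2.109*0.835*0.601*1.034 = 1.094355
P_TNL = 1/(1 + L^2*B^2) = 1/(1 + 13.2*0.00158) = 0.9795701
P_FNL = exp(-B^2*tau) = exp(-0.00158*55.7) = 0.9157554
k_eff = k_inf * P_TNL * P_FNL = 1.094355 * 0.9795701 * 0.9157554
k_eff = 0.98169

0.98169


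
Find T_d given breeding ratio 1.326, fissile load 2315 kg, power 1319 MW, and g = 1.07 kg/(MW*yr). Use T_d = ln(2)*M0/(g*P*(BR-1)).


Breeding gain G = BR - 1 = 1.326 - 1 = 0.326
Fissile production rate = g * P * G = 1.07 * 1319 * 0.326 = 460.09358 kg/yr
T_d = ln(2) * M0 / (g * P * G)
T_d = ln(2) * 2315 / 460.09358 = 3.4876 yr

3.4876


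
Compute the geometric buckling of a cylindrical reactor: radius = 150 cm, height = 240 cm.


B^2 = (2.405/R)^2 + (pi/H)^2
B^2 = (2.405/150)^2 + (pi/240)^2
B^2 = 4.2842e-04 /cm^2

4.2842e-04


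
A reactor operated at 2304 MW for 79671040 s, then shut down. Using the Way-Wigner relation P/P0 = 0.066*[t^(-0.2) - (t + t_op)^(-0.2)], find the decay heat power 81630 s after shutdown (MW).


P/P0 = 0.066 * [t^(-0.2) - (t + t_op)^(-0.2)]
P/P0 = 0.066 * [81630^(-0.2) - (81630 + 79671040)^(-0.2)]
P/P0 = 0.066 * [0.1041430 - 0.02628155] = 0.005138856
P = 2304 * 0.005138856 = 11.840 MW

11.840


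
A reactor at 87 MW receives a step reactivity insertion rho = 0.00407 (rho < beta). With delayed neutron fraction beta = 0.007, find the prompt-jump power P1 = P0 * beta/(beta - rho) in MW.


P1/P0 = beta / (beta - rho)
P1/P0 = 0.007 / (0.007 - 0.00407) = 2.389078
P1 = 87 * 2.389078 = 207.85 MW

207.85


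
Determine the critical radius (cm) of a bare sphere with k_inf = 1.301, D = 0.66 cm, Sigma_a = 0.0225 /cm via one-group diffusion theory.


L^2 = D / Sigma_a = 0.66 / 0.0225 = 29.33333 cm^2
B_m^2 = (k_inf - 1) / L^2 = (1.301 - 1) / 29.33333 = 0.01026136 /cm^2
For a bare sphere: B_g = pi/R, so R_c = pi / sqrt(B_m^2)
R_c = pi / sqrt(0.01026136) = 31.013 cm

31.013


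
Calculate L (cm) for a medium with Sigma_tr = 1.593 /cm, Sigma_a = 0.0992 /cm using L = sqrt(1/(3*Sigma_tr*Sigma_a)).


D = 1 / (3 * Sigma_tr) = 1 / (3 * 1.593) = 0.2092488 cm
L = sqrt(D / Sigma_a)
L = sqrt(0.2092488 / 0.0992)
L = 1.4524 cm

1.4524


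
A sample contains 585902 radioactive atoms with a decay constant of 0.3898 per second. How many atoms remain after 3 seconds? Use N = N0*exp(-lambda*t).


N = N0 * exp(-lambda * t)
N = 585902 * exp(-0.3898 * 3)
N = 181954

181954


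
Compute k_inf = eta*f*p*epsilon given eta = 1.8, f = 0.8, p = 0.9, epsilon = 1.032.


k_inf = eta * f * p * epsilon
k_inf = 1.8 * 0.8 * 0.9 * 1.032
k_inf = 1.3375

1.3375


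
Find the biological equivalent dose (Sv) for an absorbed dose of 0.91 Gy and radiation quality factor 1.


H = D * Q
H = 0.91 * 1
H = 0.91000 Sv

0.91000


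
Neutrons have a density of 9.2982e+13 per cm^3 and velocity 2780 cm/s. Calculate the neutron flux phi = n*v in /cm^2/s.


phi = n * v
phi = 9.2982e+13 * 2780
phi = 2.5849e+17 /cm^2/s

2.5849e+17


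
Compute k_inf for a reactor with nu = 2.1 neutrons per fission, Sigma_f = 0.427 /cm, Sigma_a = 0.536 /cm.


k_inf = nu * Sigma_f / Sigma_a
k_inf = 2.1 * 0.427 / 0.536
k_inf = 1.6729

1.6729


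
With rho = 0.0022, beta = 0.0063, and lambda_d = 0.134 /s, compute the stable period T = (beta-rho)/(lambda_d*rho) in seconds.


T = (beta - rho) / (lambda_d * rho)
T = (0.0063 - 0.0022) / (0.134 * 0.0022)
T = 13.908 s

13.908


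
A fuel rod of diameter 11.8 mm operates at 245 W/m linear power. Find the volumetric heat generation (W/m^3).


r = D / 2 / 1000 = 11.8 / 2 / 1000 = 0.0059 m
q''' = q' / (pi * r^2)
q''' = 245 / (pi * 0.0059^2)
q''' = 2.2403e+06 W/m^3

2.2403e+06


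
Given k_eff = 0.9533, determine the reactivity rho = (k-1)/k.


rho = (k_eff - 1) / k_eff
rho = (0.9533 - 1) / 0.9533
rho = -0.048988

-0.048988


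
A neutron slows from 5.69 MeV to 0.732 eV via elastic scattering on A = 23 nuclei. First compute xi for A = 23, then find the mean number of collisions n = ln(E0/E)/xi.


xi = 1 + (A-1)^2/(2A)*ln((A-1)/(A+1)) = 0.08448899 (for A = 23)
n = ln(E0/E) / xi
n = ln(5.69e6 / 0.732) / 0.08448899
n = ln(7.773224e+06) / 0.08448899 = 187.79

187.79


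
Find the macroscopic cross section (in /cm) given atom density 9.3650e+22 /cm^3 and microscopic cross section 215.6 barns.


Sigma = N * sigma_barns * 1e-24
Sigma = 9.3650e+22 * 215.6 * 1e-24
Sigma = 20.191 /cm

20.191


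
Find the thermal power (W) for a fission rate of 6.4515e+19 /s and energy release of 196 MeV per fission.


P = fission_rate * E_MeV * 1.602e-13
P = 6.4515e+19 * 196 * 1.602e-13
P = 2.0257e+09 W

2.0257e+09


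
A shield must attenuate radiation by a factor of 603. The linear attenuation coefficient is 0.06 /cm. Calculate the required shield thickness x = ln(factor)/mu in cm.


x = ln(factor) / mu
x = ln(603) / 0.06
x = 106.70 cm

106.70


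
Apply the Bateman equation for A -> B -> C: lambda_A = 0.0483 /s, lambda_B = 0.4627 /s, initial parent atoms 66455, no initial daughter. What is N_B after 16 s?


N_B(t) = lambda_A * N_A0 / (lambda_B - lambda_A) * [exp(-lambda_A*t) - exp(-lambda_B*t)]
exp(-0.0483*16) = 0.4617184; exp(-0.4627*16) = 6.092999e-04
N_B = 0.0483 * 66455 / (0.4627 - 0.0483) * (0.4617184 - 6.092999e-04)
N_B = 3571.6

3571.6


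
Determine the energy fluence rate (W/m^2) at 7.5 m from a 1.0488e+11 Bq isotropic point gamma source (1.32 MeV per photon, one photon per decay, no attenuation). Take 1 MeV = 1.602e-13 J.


psi = A * E * 1.602e-13 / (4*pi*r^2)
psi = 1.0488e+11 * 1.32 * 1.602e-13 / (4*pi*7.5^2)
psi = 3.1376e-05 W/m^2

3.1376e-05


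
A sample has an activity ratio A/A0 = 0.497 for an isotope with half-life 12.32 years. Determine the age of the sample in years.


lambda = ln(2) / t_half = ln(2) / 12.32 = 0.05626195 /yr
t = -ln(A/A0) / lambda
t = -ln(0.497) / 0.05626195
t = 12.427 yr

12.427


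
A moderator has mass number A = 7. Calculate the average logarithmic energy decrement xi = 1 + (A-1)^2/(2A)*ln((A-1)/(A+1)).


xi = 1 + (A-1)^2/(2A) * ln((A-1)/(A+1))
xi = 1 + (7-1)^2/(2*7) * ln((7-1)/(7 +1))
xi = 0.26025

0.26025


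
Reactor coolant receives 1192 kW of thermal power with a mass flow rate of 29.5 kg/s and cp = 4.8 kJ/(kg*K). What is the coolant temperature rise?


dT = Q / (m_dot * cp)
dT = 1192 / (29.5 * 4.8)
dT = 8.4181 C

8.4181


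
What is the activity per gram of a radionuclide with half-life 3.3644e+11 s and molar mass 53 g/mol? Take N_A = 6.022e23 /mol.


lambda = ln(2) / t_half = ln(2) / 3.3644e+11 = 2.060240e-12 /s
SA = lambda * N_A / M
SA = 2.060240e-12 * 6.022e23 / 53
SA = 2.3409e+10 Bq/g

2.3409e+10


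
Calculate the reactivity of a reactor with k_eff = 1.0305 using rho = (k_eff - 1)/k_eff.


rho = (k_eff - 1) / k_eff
rho = (1.0305 - 1) / 1.0305
rho = 0.029597

0.029597


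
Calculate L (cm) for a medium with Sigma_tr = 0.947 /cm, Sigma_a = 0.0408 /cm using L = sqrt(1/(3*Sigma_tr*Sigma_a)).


D = 1 / (3 * Sigma_tr) = 1 / (3 * 0.947) = 0.3519887 cm
L = sqrt(D / Sigma_a)
L = sqrt(0.3519887 / 0.0408)
L = 2.9372 cm

2.9372


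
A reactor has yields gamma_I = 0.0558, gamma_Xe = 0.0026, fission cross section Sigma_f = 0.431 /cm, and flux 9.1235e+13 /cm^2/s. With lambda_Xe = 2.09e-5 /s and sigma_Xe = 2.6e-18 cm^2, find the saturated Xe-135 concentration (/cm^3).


Xe_eq = (gamma_I + gamma_Xe) * Sigma_f * phi / (lambda_Xe + sigma_Xe * phi)
Numerator = (0.0558 + 0.0026) * 0.431 * 9.1235e+13 = 2.296421e+12
Denominator = 2.09e-5 + 2.6e-18 * 9.1235e+13 = 2.581110e-04
Xe_eq = 2.296421e+12 / 2.581110e-04 = 8.8970e+15 /cm^3

8.8970e+15


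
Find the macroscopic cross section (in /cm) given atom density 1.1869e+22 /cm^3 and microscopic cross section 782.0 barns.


Sigma = N * sigma_barns * 1e-24
Sigma = 1.1869e+22 * 782.0 * 1e-24
Sigma = 9.2816 /cm

9.2816


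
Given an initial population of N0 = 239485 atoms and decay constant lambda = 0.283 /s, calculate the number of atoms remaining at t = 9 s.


N = N0 * exp(-lambda * t)
N = 239485 * exp(-0.283 * 9)
N = 18756

18756


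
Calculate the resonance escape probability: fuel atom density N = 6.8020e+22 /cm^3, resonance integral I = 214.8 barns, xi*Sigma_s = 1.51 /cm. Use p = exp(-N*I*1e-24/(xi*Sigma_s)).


p = exp(-N * I * 1e-24 / (xi*Sigma_s))
p = exp(-6.8020e+22 * 214.8 * 1e-24 / 1.51)
p = 6.2775e-05

6.2775e-05


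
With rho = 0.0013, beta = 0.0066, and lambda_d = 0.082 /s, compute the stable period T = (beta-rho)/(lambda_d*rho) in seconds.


T = (beta - rho) / (lambda_d * rho)
T = (0.0066 - 0.0013) / (0.082 * 0.0013)
T = 49.719 s

49.719


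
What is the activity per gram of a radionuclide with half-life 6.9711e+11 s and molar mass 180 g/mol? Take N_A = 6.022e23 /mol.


lambda = ln(2) / t_half = ln(2) / 6.9711e+11 = 9.943154e-13 /s
SA = lambda * N_A / M
SA = 9.943154e-13 * 6.022e23 / 180
SA = 3.3265e+09 Bq/g

3.3265e+09


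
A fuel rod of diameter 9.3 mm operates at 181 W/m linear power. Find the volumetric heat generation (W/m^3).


r = D / 2 / 1000 = 9.3 / 2 / 1000 = 0.00465 m
q''' = q' / (pi * r^2)
q''' = 181 / (pi * 0.00465^2)
q''' = 2.6645e+06 W/m^3

2.6645e+06


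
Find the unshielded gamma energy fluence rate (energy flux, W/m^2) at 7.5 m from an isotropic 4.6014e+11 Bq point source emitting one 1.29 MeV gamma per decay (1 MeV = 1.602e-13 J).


psi = A * E * 1.602e-13 / (4*pi*r^2)
psi = 4.6014e+11 * 1.29 * 1.602e-13 / (4*pi*7.5^2)
psi = 1.3453e-04 W/m^2

1.3453e-04


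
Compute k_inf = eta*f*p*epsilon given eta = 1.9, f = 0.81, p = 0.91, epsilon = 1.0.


k_inf = eta * f * p * epsilon
k_inf = 1.9 * 0.81 * 0.91 * 1.0
k_inf = 1.4005

1.4005


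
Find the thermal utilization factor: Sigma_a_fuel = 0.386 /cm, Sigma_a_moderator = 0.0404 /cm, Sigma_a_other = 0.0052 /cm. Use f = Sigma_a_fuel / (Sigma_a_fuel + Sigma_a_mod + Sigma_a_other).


f = Sigma_a_fuel / (Sigma_a_fuel + Sigma_a_mod + Sigma_a_other)
f = 0.386 / (0.386 + 0.0404 + 0.0052)
f = 0.89435

0.89435


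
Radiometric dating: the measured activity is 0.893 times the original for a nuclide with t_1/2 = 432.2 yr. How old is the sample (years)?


lambda = ln(2) / t_half = ln(2) / 432.2 = 0.001603765 /yr
t = -ln(A/A0) / lambda
t = -ln(0.893) / 0.001603765
t = 70.564 yr

70.564


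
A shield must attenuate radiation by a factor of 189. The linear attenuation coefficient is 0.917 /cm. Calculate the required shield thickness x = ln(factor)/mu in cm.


x = ln(factor) / mu
x = ln(189) / 0.917
x = 5.7162 cm

5.7162


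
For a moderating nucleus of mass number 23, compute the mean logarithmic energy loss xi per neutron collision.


xi = 1 + (A-1)^2/(2A) * ln((A-1)/(A+1))
xi = 1 + (23-1)^2/(2*23) * ln((23-1)/(23 +1))
xi = 0.084489

0.084489


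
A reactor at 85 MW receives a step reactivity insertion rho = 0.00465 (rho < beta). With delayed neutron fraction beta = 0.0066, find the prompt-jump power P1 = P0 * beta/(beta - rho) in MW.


P1/P0 = beta / (beta - rho)
P1/P0 = 0.0066 / (0.0066 - 0.00465) = 3.384615
P1 = 85 * 3.384615 = 287.69 MW

287.69


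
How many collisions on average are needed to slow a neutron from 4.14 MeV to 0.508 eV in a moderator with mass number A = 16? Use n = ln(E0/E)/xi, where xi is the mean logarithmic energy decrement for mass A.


xi = 1 + (A-1)^2/(2A)*ln((A-1)/(A+1)) = 0.1199467 (for A = 16)
n = ln(E0/E) / xi
n = ln(4.14e6 / 0.508) / 0.1199467
n = ln(8.149606e+06) / 0.1199467 = 132.67

132.67


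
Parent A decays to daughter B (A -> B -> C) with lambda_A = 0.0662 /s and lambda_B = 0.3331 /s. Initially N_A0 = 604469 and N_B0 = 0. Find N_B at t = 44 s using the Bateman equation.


N_B(t) = lambda_A * N_A0 / (lambda_B - lambda_A) * [exp(-lambda_A*t) - exp(-lambda_B*t)]
exp(-0.0662*44) = 0.05432341; exp(-0.3331*44) = 4.313267e-07
N_B = 0.0662 * 604469 / (0.3331 - 0.0662) * (0.05432341 - 4.313267e-07)
N_B = 8144.5

8144.5


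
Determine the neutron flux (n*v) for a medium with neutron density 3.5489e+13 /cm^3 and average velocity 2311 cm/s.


phi = n * v
phi = 3.5489e+13 * 2311
phi = 8.2015e+16 /cm^2/s

8.2015e+16


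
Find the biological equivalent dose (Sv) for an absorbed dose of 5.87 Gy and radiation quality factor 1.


H = D * Q
H = 5.87 * 1
H = 5.8700 Sv

5.8700


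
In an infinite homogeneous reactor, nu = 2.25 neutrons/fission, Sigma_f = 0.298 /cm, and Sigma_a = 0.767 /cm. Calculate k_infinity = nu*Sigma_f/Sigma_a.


k_inf = nu * Sigma_f / Sigma_a
k_inf = 2.25 * 0.298 / 0.767
k_inf = 0.87419

0.87419


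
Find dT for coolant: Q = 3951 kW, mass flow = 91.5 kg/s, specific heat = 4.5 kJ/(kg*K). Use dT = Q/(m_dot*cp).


dT = Q / (m_dot * cp)
dT = 3951 / (91.5 * 4.5)
dT = 9.5956 C

9.5956


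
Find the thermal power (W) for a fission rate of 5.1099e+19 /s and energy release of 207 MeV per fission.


P = fission_rate * E_MeV * 1.602e-13
P = 5.1099e+19 * 207 * 1.602e-13
P = 1.6945e+09 W

1.6945e+09


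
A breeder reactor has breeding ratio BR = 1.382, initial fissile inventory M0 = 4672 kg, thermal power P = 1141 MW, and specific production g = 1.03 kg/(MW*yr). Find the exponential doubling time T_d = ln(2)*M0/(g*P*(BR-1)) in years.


Breeding gain G = BR - 1 = 1.382 - 1 = 0.382
Fissile production rate = g * P * G = 1.03 * 1141 * 0.382 = 448.93786 kg/yr
T_d = ln(2) * M0 / (g * P * G)
T_d = ln(2) * 4672 / 448.93786 = 7.2134 yr

7.2134


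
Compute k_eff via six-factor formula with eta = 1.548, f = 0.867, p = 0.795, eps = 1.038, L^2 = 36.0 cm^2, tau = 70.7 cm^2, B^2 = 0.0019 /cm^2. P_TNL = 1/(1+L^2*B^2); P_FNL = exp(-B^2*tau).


k_inf = eta*f*p*eps = 1.548*0.867*0.795*1.038 = 1.107528
P_TNL = 1/(1 + L^2*B^2) = 1/(1 + 36.0*0.0019) = 0.9359790
P_FNL = exp(-B^2*tau) = exp(-0.0019*70.7) = 0.8743015
k_eff = k_inf * P_TNL * P_FNL = 1.107528 * 0.9359790 * 0.8743015
k_eff = 0.90632

0.90632


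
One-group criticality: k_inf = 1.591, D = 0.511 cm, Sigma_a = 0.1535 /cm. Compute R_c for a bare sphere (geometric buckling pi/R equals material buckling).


L^2 = D / Sigma_a = 0.511 / 0.1535 = 3.328990 cm^2
B_m^2 = (k_inf - 1) / L^2 = (1.591 - 1) / 3.328990 = 0.1775313 /cm^2
For a bare sphere: B_g = pi/R, so R_c = pi / sqrt(B_m^2)
R_c = pi / sqrt(0.1775313) = 7.4561 cm

7.4561


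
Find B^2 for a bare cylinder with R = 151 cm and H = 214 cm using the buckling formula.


B^2 = (2.405/R)^2 + (pi/H)^2
B^2 = (2.405/151)^2 + (pi/214)^2
B^2 = 4.6919e-04 /cm^2

4.6919e-04


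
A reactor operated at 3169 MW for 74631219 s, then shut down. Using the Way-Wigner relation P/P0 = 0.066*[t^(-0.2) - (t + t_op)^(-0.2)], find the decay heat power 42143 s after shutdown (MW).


P/P0 = 0.066 * [t^(-0.2) - (t + t_op)^(-0.2)]
P/P0 = 0.066 * [42143^(-0.2) - (42143 + 74631219)^(-0.2)]
P/P0 = 0.066 * [0.1188653 - 0.02662974] = 0.006087547
P = 3169 * 0.006087547 = 19.291 MW

19.291


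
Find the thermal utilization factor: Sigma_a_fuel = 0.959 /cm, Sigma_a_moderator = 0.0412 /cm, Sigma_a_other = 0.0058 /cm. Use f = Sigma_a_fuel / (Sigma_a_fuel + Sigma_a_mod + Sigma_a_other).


f = Sigma_a_fuel / (Sigma_a_fuel + Sigma_a_mod + Sigma_a_other)
f = 0.959 / (0.959 + 0.0412 + 0.0058)
f = 0.95328

0.95328


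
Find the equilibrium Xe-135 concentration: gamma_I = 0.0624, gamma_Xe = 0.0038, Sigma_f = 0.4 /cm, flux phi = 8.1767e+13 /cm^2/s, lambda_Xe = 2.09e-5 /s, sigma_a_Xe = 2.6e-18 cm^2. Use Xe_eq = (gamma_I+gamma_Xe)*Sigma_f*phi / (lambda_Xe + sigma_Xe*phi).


Xe_eq = (gamma_I + gamma_Xe) * Sigma_f * phi / (lambda_Xe + sigma_Xe * phi)
Numerator = (0.0624 + 0.0038) * 0.4 * 8.1767e+13 = 2.165190e+12
Denominator = 2.09e-5 + 2.6e-18 * 8.1767e+13 = 2.334942e-04
Xe_eq = 2.165190e+12 / 2.334942e-04 = 9.2730e+15 /cm^3

9.2730e+15


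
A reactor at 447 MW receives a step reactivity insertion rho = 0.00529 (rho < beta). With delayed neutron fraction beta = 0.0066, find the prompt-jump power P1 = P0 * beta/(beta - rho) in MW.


P1/P0 = beta / (beta - rho)
P1/P0 = 0.0066 / (0.0066 - 0.00529) = 5.038168
P1 = 447 * 5.038168 = 2252.1 MW

2252.1


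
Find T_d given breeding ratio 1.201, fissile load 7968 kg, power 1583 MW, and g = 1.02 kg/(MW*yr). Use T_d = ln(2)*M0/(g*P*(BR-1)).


Breeding gain G = BR - 1 = 1.201 - 1 = 0.201
Fissile production rate = g * P * G = 1.02 * 1583 * 0.201 = 324.54666 kg/yr
T_d = ln(2) * M0 / (g * P * G)
T_d = ln(2) * 7968 / 324.54666 = 17.018 yr

17.018


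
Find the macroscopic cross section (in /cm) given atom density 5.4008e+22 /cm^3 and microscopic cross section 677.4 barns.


Sigma = N * sigma_barns * 1e-24
Sigma = 5.4008e+22 * 677.4 * 1e-24
Sigma = 36.585 /cm

36.585


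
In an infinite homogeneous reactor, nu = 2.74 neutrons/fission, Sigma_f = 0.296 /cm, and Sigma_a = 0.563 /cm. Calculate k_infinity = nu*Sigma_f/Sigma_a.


k_inf = nu * Sigma_f / Sigma_a
k_inf = 2.74 * 0.296 / 0.563
k_inf = 1.4406

1.4406


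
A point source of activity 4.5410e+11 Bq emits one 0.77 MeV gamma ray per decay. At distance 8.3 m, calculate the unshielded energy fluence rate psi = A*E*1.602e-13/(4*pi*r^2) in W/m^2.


psi = A * E * 1.602e-13 / (4*pi*r^2)
psi = 4.5410e+11 * 0.77 * 1.602e-13 / (4*pi*8.3^2)
psi = 6.4705e-05 W/m^2

6.4705e-05


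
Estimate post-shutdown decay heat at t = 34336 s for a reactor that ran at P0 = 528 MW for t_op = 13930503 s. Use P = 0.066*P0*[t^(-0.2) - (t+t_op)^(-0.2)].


P/P0 = 0.066 * [t^(-0.2) - (t + t_op)^(-0.2)]
P/P0 = 0.066 * [34336^(-0.2) - (34336 + 13930503)^(-0.2)]
P/P0 = 0.066 * [0.1238369 - 0.03723855] = 0.005715491
P = 528 * 0.005715491 = 3.0178 MW

3.0178


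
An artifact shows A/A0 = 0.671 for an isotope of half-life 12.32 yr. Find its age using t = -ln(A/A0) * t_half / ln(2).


lambda = ln(2) / t_half = ln(2) / 12.32 = 0.05626195 /yr
t = -ln(A/A0) / lambda
t = -ln(0.671) / 0.05626195
t = 7.0916 yr

7.0916


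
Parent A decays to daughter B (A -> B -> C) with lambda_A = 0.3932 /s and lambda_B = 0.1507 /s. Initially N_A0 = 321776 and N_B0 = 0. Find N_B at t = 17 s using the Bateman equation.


N_B(t) = lambda_A * N_A0 / (lambda_B - lambda_A) * [exp(-lambda_A*t) - exp(-lambda_B*t)]
exp(-0.3932*17) = 0.001250265; exp(-0.1507*17) = 0.07715800
N_B = 0.3932 * 321776 / (0.1507 - 0.3932) * (0.001250265 - 0.07715800)
N_B = 39604

39604


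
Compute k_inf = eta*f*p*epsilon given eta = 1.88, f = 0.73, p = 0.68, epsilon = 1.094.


k_inf = eta * f * p * epsilon
k_inf = 1.88 * 0.73 * 0.68 * 1.094
k_inf = 1.0210

1.0210


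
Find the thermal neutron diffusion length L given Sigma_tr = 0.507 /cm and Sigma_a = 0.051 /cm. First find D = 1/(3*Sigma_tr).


D = 1 / (3 * Sigma_tr) = 1 / (3 * 0.507) = 0.6574622 cm
L = sqrt(D / Sigma_a)
L = sqrt(0.6574622 / 0.051)
L = 3.5905 cm

3.5905


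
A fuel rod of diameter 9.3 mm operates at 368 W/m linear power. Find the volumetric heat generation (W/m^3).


r = D / 2 / 1000 = 9.3 / 2 / 1000 = 0.00465 m
q''' = q' / (pi * r^2)
q''' = 368 / (pi * 0.00465^2)
q''' = 5.4174e+06 W/m^3

5.4174e+06


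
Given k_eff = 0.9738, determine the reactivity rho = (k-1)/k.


rho = (k_eff - 1) / k_eff
rho = (0.9738 - 1) / 0.9738
rho = -0.026905

-0.026905


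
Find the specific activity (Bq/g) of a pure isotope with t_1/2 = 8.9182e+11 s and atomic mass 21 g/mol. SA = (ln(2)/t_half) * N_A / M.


lambda = ln(2) / t_half = ln(2) / 8.9182e+11 = 7.772277e-13 /s
SA = lambda * N_A / M
SA = 7.772277e-13 * 6.022e23 / 21
SA = 2.2288e+10 Bq/g

2.2288e+10


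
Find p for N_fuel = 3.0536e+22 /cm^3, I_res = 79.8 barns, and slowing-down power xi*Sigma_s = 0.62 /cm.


p = exp(-N * I * 1e-24 / (xi*Sigma_s))
p = exp(-3.0536e+22 * 79.8 * 1e-24 / 0.62)
p = 0.019638

0.019638


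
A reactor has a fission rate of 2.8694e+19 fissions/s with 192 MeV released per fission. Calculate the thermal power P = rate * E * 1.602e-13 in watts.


P = fission_rate * E_MeV * 1.602e-13
P = 2.8694e+19 * 192 * 1.602e-13
P = 8.8258e+08 W

8.8258e+08


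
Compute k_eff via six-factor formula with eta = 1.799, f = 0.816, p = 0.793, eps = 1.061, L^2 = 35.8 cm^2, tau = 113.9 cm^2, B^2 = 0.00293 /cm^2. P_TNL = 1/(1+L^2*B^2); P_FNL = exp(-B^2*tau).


k_inf = eta*f*p*eps = 1.799*0.816*0.793*1.061 = 1.235122
P_TNL = 1/(1 + L^2*B^2) = 1/(1 + 35.8*0.00293) = 0.9050642
P_FNL = exp(-B^2*tau) = exp(-0.00293*113.9) = 0.7162493
k_eff = k_inf * P_TNL * P_FNL = 1.235122 * 0.9050642 * 0.7162493
k_eff = 0.80067

0.80067


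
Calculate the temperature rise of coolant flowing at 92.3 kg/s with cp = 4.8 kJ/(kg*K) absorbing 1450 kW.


dT = Q / (m_dot * cp)
dT = 1450 / (92.3 * 4.8)
dT = 3.2728 C

3.2728


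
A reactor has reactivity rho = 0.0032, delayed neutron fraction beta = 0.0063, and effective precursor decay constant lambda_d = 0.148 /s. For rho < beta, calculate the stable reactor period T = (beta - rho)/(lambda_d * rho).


T = (beta - rho) / (lambda_d * rho)
T = (0.0063 - 0.0032) / (0.148 * 0.0032)
T = 6.5456 s

6.5456


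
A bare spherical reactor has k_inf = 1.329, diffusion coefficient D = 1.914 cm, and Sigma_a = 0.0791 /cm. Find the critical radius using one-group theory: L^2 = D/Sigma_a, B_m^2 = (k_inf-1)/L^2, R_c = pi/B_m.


L^2 = D / Sigma_a = 1.914 / 0.0791 = 24.19722 cm^2
B_m^2 = (k_inf - 1) / L^2 = (1.329 - 1) / 24.19722 = 0.01359660 /cm^2
For a bare sphere: B_g = pi/R, so R_c = pi / sqrt(B_m^2)
R_c = pi / sqrt(0.01359660) = 26.942 cm

26.942


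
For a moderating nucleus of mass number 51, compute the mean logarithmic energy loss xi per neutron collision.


xi = 1 + (A-1)^2/(2A) * ln((A-1)/(A+1))
xi = 1 + (51-1)^2/(2*51) * ln((51-1)/(51 +1))
xi = 0.038708

0.038708


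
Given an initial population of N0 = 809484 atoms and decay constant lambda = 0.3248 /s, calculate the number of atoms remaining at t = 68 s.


N = N0 * exp(-lambda * t)
N = 809484 * exp(-0.3248 * 68)
N = 2.0711e-04

2.0711e-04


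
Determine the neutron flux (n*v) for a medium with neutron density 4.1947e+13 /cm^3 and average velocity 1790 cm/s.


phi = n * v
phi = 4.1947e+13 * 1790
phi = 7.5085e+16 /cm^2/s

7.5085e+16


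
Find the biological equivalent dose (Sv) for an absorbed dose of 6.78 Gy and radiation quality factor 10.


H = D * Q
H = 6.78 * 10
H = 67.800 Sv

67.800


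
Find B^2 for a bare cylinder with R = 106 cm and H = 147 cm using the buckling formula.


B^2 = (2.405/R)^2 + (pi/H)^2
B^2 = (2.405/106)^2 + (pi/147)^2
B^2 = 9.7151e-04 /cm^2

9.7151e-04


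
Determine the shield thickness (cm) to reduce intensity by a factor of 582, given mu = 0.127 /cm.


x = ln(factor) / mu
x = ln(582) / 0.127
x = 50.130 cm

50.130


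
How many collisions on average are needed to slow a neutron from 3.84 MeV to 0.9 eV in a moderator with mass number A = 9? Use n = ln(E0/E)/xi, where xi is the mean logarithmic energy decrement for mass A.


xi = 1 + (A-1)^2/(2A)*ln((A-1)/(A+1)) = 0.2066007 (for A = 9)
n = ln(E0/E) / xi
n = ln(3.84e6 / 0.9) / 0.2066007
n = ln(4.266667e+06) / 0.2066007 = 73.893

73.893


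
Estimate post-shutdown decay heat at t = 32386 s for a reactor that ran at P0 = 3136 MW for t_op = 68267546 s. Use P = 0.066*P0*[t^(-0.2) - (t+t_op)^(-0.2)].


P/P0 = 0.066 * [t^(-0.2) - (t + t_op)^(-0.2)]
P/P0 = 0.066 * [32386^(-0.2) - (32386 + 68267546)^(-0.2)]
P/P0 = 0.066 * [0.1252935 - 0.02710915] = 0.006480167
P = 3136 * 0.006480167 = 20.322 MW

20.322


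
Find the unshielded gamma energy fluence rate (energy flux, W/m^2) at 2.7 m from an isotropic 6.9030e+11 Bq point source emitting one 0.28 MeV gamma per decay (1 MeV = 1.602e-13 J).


psi = A * E * 1.602e-13 / (4*pi*r^2)
psi = 6.9030e+11 * 0.28 * 1.602e-13 / (4*pi*2.7^2)
psi = 3.3800e-04 W/m^2

3.3800e-04


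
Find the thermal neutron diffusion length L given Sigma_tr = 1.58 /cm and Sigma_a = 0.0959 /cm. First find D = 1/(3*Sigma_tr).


D = 1 / (3 * Sigma_tr) = 1 / (3 * 1.58) = 0.2109705 cm
L = sqrt(D / Sigma_a)
L = sqrt(0.2109705 / 0.0959)
L = 1.4832 cm

1.4832


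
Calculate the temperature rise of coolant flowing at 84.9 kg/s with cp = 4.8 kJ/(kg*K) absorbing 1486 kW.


dT = Q / (m_dot * cp)
dT = 1486 / (84.9 * 4.8)
dT = 3.6464 C

3.6464


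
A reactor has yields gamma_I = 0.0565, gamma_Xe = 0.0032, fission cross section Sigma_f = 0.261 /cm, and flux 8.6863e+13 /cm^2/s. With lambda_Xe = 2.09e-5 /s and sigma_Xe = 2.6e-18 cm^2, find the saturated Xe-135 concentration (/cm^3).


Xe_eq = (gamma_I + gamma_Xe) * Sigma_f * phi / (lambda_Xe + sigma_Xe * phi)
Numerator = (0.0565 + 0.0032) * 0.261 * 8.6863e+13 = 1.353473e+12
Denominator = 2.09e-5 + 2.6e-18 * 8.6863e+13 = 2.467438e-04
Xe_eq = 1.353473e+12 / 2.467438e-04 = 5.4853e+15 /cm^3

5.4853e+15


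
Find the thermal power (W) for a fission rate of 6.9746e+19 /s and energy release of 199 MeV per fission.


P = fission_rate * E_MeV * 1.602e-13
P = 6.9746e+19 * 199 * 1.602e-13
P = 2.2235e+09 W

2.2235e+09


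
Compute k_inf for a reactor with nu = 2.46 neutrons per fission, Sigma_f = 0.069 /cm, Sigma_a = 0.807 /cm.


k_inf = nu * Sigma_f / Sigma_a
k_inf = 2.46 * 0.069 / 0.807
k_inf = 0.21033

0.21033


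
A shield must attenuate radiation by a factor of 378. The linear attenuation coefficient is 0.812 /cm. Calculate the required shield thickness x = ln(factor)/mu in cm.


x = ln(factor) / mu
x = ln(378) / 0.812
x = 7.3090 cm

7.3090


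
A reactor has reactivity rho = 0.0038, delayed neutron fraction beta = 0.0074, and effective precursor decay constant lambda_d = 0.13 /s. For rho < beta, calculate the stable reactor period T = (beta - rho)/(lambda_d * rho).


T = (beta - rho) / (lambda_d * rho)
T = (0.0074 - 0.0038) / (0.13 * 0.0038)
T = 7.2874 s

7.2874


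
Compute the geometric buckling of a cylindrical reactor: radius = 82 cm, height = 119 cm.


B^2 = (2.405/R)^2 + (pi/H)^2
B^2 = (2.405/82)^2 + (pi/119)^2
B^2 = 0.0015572 /cm^2

0.0015572


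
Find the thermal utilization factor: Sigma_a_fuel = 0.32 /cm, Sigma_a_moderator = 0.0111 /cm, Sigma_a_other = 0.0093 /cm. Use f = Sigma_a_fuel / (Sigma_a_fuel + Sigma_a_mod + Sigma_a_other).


f = Sigma_a_fuel / (Sigma_a_fuel + Sigma_a_mod + Sigma_a_other)
f = 0.32 / (0.32 + 0.0111 + 0.0093)
f = 0.94007

0.94007


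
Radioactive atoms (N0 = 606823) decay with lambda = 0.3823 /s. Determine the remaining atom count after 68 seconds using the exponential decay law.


N = N0 * exp(-lambda * t)
N = 606823 * exp(-0.3823 * 68)
N = 3.1115e-06

3.1115e-06


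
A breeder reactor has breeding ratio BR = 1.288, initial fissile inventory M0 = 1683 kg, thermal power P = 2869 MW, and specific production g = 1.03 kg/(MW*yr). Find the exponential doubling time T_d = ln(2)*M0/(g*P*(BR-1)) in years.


Breeding gain G = BR - 1 = 1.288 - 1 = 0.288
Fissile production rate = g * P * G = 1.03 * 2869 * 0.288 = 851.06016 kg/yr
T_d = ln(2) * M0 / (g * P * G)
T_d = ln(2) * 1683 / 851.06016 = 1.3707 yr

1.3707


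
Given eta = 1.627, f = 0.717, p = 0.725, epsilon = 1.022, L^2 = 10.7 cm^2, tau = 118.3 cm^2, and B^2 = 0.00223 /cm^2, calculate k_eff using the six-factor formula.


k_inf = eta*f*p*eps = 1.627*0.717*0.725*1.022 = 0.8643619
P_TNL = 1/(1 + L^2*B^2) = 1/(1 + 10.7*0.00223) = 0.9766951
P_FNL = exp(-B^2*tau) = exp(-0.00223*118.3) = 0.7681202
k_eff = k_inf * P_TNL * P_FNL = 0.8643619 * 0.9766951 * 0.7681202
k_eff = 0.64846

0.64846


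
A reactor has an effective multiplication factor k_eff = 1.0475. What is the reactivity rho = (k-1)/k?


rho = (k_eff - 1) / k_eff
rho = (1.0475 - 1) / 1.0475
rho = 0.045346

0.045346


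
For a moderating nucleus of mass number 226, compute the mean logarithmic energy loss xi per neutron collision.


xi = 1 + (A-1)^2/(2A) * ln((A-1)/(A+1))
xi = 1 + (226-1)^2/(2*226) * ln((226-1)/(226 +1))
xi = 0.0088235

0.0088235


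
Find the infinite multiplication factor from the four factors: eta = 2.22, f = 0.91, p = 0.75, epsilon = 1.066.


k_inf = eta * f * p * epsilon
k_inf = 2.22 * 0.91 * 0.75 * 1.066
k_inf = 1.6151

1.6151


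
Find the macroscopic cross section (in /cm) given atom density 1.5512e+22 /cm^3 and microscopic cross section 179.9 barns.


Sigma = N * sigma_barns * 1e-24
Sigma = 1.5512e+22 * 179.9 * 1e-24
Sigma = 2.7906 /cm

2.7906


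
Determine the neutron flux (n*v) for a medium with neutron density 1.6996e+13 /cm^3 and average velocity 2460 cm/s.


phi = n * v
phi = 1.6996e+13 * 2460
phi = 4.1810e+16 /cm^2/s

4.1810e+16


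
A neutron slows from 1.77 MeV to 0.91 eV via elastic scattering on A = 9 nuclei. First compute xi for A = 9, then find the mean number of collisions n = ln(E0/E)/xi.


xi = 1 + (A-1)^2/(2A)*ln((A-1)/(A+1)) = 0.2066007 (for A = 9)
n = ln(E0/E) / xi
n = ln(1.77e6 / 0.91) / 0.2066007
n = ln(1.945055e+06) / 0.2066007 = 70.091

70.091


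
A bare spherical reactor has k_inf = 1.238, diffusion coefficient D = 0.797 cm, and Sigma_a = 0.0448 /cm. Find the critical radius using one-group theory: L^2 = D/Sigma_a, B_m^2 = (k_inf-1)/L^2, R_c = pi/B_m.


L^2 = D / Sigma_a = 0.797 / 0.0448 = 17.79018 cm^2
B_m^2 = (k_inf - 1) / L^2 = (1.238 - 1) / 17.79018 = 0.01337817 /cm^2
For a bare sphere: B_g = pi/R, so R_c = pi / sqrt(B_m^2)
R_c = pi / sqrt(0.01337817) = 27.161 cm

27.161


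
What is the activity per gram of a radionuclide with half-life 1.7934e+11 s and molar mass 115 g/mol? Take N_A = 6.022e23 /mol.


lambda = ln(2) / t_half = ln(2) / 1.7934e+11 = 3.864989e-12 /s
SA = lambda * N_A / M
SA = 3.864989e-12 * 6.022e23 / 115
SA = 2.0239e+10 Bq/g

2.0239e+10


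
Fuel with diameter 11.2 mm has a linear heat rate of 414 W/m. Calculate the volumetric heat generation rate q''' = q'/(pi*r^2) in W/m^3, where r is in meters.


r = D / 2 / 1000 = 11.2 / 2 / 1000 = 0.0056 m
q''' = q' / (pi * r^2)
q''' = 414 / (pi * 0.0056^2)
q''' = 4.2022e+06 W/m^3

4.2022e+06


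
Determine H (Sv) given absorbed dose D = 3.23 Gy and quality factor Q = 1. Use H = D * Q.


H = D * Q
H = 3.23 * 1
H = 3.2300 Sv

3.2300


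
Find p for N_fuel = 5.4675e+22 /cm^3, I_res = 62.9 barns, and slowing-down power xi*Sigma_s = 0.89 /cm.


p = exp(-N * I * 1e-24 / (xi*Sigma_s))
p = exp(-5.4675e+22 * 62.9 * 1e-24 / 0.89)
p = 0.020982

0.020982


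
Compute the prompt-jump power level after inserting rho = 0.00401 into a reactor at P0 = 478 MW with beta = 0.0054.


P1/P0 = beta / (beta - rho)
P1/P0 = 0.0054 / (0.0054 - 0.00401) = 3.884892
P1 = 478 * 3.884892 = 1857.0 MW

1857.0


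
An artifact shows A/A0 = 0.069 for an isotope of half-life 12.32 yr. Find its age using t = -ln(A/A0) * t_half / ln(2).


lambda = ln(2) / t_half = ln(2) / 12.32 = 0.05626195 /yr
t = -ln(A/A0) / lambda
t = -ln(0.069) / 0.05626195
t = 47.521 yr

47.521


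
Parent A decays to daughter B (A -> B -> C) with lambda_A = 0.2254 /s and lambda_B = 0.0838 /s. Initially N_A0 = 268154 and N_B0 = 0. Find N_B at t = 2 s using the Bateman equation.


N_B(t) = lambda_A * N_A0 / (lambda_B - lambda_A) * [exp(-lambda_A*t) - exp(-lambda_B*t)]
exp(-0.2254*2) = 0.6371183; exp(-0.0838*2) = 0.8456920
N_B = 0.2254 * 268154 / (0.0838 - 0.2254) * (0.6371183 - 0.8456920)
N_B = 89030

89030


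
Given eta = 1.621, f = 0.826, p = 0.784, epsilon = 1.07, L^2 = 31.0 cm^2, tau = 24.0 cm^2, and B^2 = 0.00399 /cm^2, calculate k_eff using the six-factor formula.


k_inf = eta*f*p*eps = 1.621*0.826*0.784*1.07 = 1.123215
P_TNL = 1/(1 + L^2*B^2) = 1/(1 + 31.0*0.00399) = 0.8899252
P_FNL = exp(-B^2*tau) = exp(-0.00399*24.0) = 0.9086821
k_eff = k_inf * P_TNL * P_FNL = 1.123215 * 0.8899252 * 0.9086821
k_eff = 0.90830

0.90830


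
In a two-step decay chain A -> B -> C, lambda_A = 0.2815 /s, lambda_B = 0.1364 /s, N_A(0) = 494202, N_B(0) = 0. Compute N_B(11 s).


N_B(t) = lambda_A * N_A0 / (lambda_B - lambda_A) * [exp(-lambda_A*t) - exp(-lambda_B*t)]
exp(-0.2815*11) = 0.04520715; exp(-0.1364*11) = 0.2230409
N_B = 0.2815 * 494202 / (0.1364 - 0.2815) * (0.04520715 - 0.2230409)
N_B = 170502

170502


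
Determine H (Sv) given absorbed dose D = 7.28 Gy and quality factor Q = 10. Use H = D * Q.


H = D * Q
H = 7.28 * 10
H = 72.800 Sv

72.800


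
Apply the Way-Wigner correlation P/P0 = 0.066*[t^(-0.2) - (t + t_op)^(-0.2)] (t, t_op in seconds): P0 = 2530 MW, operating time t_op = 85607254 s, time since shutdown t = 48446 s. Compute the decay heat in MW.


P/P0 = 0.066 * [t^(-0.2) - (t + t_op)^(-0.2)]
P/P0 = 0.066 * [48446^(-0.2) - (48446 + 85607254)^(-0.2)]
P/P0 = 0.066 * [0.1155975 - 0.02590889] = 0.005919448
P = 2530 * 0.005919448 = 14.976 MW

14.976


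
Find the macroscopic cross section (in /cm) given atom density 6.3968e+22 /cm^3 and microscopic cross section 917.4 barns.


Sigma = N * sigma_barns * 1e-24
Sigma = 6.3968e+22 * 917.4 * 1e-24
Sigma = 58.684 /cm

58.684


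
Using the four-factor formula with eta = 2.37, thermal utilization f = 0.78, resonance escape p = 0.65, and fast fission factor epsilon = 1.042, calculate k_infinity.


k_inf = eta * f * p * epsilon
k_inf = 2.37 * 0.78 * 0.65 * 1.042
k_inf = 1.2521

1.2521


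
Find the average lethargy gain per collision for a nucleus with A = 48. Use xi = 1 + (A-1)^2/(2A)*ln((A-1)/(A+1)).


xi = 1 + (A-1)^2/(2A) * ln((A-1)/(A+1))
xi = 1 + (48-1)^2/(2*48) * ln((48-1)/(48 +1))
xi = 0.041094

0.041094


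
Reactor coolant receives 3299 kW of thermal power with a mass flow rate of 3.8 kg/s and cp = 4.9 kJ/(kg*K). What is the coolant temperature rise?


dT = Q / (m_dot * cp)
dT = 3299 / (3.8 * 4.9)
dT = 177.18 C

177.18


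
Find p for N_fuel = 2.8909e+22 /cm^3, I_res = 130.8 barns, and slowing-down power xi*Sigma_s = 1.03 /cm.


p = exp(-N * I * 1e-24 / (xi*Sigma_s))
p = exp(-2.8909e+22 * 130.8 * 1e-24 / 1.03)
p = 0.025447

0.025447


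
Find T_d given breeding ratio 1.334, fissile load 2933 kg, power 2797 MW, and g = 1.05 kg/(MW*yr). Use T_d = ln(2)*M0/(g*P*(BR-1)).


Breeding gain G = BR - 1 = 1.334 - 1 = 0.334
Fissile production rate = g * P * G = 1.05 * 2797 * 0.334 = 980.9079 kg/yr
T_d = ln(2) * M0 / (g * P * G)
T_d = ln(2) * 2933 / 980.9079 = 2.0726 yr

2.0726


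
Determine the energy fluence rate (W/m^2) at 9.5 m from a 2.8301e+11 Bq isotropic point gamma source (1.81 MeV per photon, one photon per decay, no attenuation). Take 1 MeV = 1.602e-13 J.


psi = A * E * 1.602e-13 / (4*pi*r^2)
psi = 2.8301e+11 * 1.81 * 1.602e-13 / (4*pi*9.5^2)
psi = 7.2358e-05 W/m^2

7.2358e-05


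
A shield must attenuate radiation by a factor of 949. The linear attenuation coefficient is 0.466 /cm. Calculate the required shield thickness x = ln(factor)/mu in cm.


x = ln(factor) / mu
x = ln(949) / 0.466
x = 14.711 cm

14.711


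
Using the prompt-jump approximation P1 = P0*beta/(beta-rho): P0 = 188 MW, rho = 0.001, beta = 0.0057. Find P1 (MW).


P1/P0 = beta / (beta - rho)
P1/P0 = 0.0057 / (0.0057 - 0.001) = 1.212766
P1 = 188 * 1.212766 = 228.00 MW

228.00


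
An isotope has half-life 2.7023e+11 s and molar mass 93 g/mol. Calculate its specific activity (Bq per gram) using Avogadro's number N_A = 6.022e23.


lambda = ln(2) / t_half = ln(2) / 2.7023e+11 = 2.565027e-12 /s
SA = lambda * N_A / M
SA = 2.565027e-12 * 6.022e23 / 93
SA = 1.6609e+10 Bq/g

1.6609e+10


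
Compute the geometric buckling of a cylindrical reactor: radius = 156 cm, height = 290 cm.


B^2 = (2.405/R)^2 + (pi/H)^2
B^2 = (2.405/156)^2 + (pi/290)^2
B^2 = 3.5503e-04 /cm^2

3.5503e-04


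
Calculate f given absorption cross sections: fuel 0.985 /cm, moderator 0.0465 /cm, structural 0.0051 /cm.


f = Sigma_a_fuel / (Sigma_a_fuel + Sigma_a_mod + Sigma_a_other)
f = 0.985 / (0.985 + 0.0465 + 0.0051)
f = 0.95022

0.95022


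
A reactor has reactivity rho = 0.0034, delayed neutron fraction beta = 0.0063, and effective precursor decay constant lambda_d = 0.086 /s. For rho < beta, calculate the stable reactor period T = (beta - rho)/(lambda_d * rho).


T = (beta - rho) / (lambda_d * rho)
T = (0.0063 - 0.0034) / (0.086 * 0.0034)
T = 9.9179 s

9.9179


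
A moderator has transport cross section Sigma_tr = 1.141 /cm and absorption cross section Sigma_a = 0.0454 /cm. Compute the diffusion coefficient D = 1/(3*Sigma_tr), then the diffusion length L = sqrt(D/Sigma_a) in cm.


D = 1 / (3 * Sigma_tr) = 1 / (3 * 1.141) = 0.2921414 cm
L = sqrt(D / Sigma_a)
L = sqrt(0.2921414 / 0.0454)
L = 2.5367 cm

2.5367


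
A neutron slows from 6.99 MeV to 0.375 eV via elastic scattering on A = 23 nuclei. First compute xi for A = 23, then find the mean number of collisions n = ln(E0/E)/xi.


xi = 1 + (A-1)^2/(2A)*ln((A-1)/(A+1)) = 0.08448899 (for A = 23)
n = ln(E0/E) / xi
n = ln(6.99e6 / 0.375) / 0.08448899
n = ln(1.864000e+07) / 0.08448899 = 198.14

198.14


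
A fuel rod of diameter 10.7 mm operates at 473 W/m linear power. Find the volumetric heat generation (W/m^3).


r = D / 2 / 1000 = 10.7 / 2 / 1000 = 0.00535 m
q''' = q' / (pi * r^2)
q''' = 473 / (pi * 0.00535^2)
q''' = 5.2602e+06 W/m^3

5.2602e+06


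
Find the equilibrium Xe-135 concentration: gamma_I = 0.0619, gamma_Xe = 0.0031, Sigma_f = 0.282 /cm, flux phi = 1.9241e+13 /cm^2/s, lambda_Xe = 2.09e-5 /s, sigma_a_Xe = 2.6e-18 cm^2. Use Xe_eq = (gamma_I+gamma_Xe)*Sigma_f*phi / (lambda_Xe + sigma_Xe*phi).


Xe_eq = (gamma_I + gamma_Xe) * Sigma_f * phi / (lambda_Xe + sigma_Xe * phi)
Numerator = (0.0619 + 0.0031) * 0.282 * 1.9241e+13 = 3.526875e+11
Denominator = 2.09e-5 + 2.6e-18 * 1.9241e+13 = 7.092660e-05
Xe_eq = 3.526875e+11 / 7.092660e-05 = 4.9726e+15 /cm^3

4.9726e+15


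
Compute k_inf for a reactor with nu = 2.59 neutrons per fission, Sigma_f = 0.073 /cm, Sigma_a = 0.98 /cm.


k_inf = nu * Sigma_f / Sigma_a
k_inf = 2.59 * 0.073 / 0.98
k_inf = 0.19293

0.19293


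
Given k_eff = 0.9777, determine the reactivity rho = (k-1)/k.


rho = (k_eff - 1) / k_eff
rho = (0.9777 - 1) / 0.9777
rho = -0.022809

-0.022809


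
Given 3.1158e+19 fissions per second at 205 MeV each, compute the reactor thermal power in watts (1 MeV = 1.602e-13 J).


P = fission_rate * E_MeV * 1.602e-13
P = 3.1158e+19 * 205 * 1.602e-13
P = 1.0233e+09 W

1.0233e+09
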